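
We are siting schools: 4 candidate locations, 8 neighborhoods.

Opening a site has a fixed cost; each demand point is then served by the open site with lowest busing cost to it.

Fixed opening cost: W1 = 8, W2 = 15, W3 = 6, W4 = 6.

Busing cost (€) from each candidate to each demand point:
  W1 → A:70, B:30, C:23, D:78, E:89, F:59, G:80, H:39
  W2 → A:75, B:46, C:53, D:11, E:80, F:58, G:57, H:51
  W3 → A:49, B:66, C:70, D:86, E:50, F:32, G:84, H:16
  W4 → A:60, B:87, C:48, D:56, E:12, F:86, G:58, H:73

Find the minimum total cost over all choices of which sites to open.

Open {W1, W2, W3, W4}: assign each demand point to its cheapest open site.
  A→W3 49, B→W1 30, C→W1 23, D→W2 11, E→W4 12, F→W3 32, G→W2 57, H→W3 16
  busing cost 230, fixed 35 → total 265.
Compare {W1, W3, W4}: busing cost 276 + fixed 20 = 296.
Compare {W1, W2, W3}: busing cost 268 + fixed 29 = 297.
Compare {W2, W3, W4}: busing cost 271 + fixed 27 = 298.
All other subsets cost ≥ 296. Minimum total cost: 265.

265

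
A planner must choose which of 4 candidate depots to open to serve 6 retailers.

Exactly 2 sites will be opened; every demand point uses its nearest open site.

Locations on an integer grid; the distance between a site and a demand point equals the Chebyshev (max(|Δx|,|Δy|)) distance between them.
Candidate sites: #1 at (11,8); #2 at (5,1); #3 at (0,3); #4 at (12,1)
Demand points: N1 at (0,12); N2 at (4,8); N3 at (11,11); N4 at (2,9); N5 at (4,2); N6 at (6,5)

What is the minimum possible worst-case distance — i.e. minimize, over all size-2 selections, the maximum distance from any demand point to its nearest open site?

Open {#1, #3}.
  Farthest demand point is N1 at distance 9 (to #3); all others are ≤ 9.
With {#2, #3} the worst case is 10.
With {#3, #4} the worst case is 10.
No size-2 selection achieves below 9.

9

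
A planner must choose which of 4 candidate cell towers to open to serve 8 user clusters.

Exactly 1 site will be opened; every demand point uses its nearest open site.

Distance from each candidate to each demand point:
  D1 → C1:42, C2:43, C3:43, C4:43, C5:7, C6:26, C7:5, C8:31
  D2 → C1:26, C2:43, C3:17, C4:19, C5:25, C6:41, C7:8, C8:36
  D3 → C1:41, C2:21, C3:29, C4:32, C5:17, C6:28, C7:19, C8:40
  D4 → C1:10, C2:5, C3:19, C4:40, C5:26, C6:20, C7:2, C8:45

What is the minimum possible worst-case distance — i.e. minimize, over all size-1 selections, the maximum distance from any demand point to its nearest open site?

Open {D3}.
  Farthest demand point is C1 at distance 41 (to D3); all others are ≤ 41.
With {D1} the worst case is 43.
With {D2} the worst case is 43.
No size-1 selection achieves below 41.

41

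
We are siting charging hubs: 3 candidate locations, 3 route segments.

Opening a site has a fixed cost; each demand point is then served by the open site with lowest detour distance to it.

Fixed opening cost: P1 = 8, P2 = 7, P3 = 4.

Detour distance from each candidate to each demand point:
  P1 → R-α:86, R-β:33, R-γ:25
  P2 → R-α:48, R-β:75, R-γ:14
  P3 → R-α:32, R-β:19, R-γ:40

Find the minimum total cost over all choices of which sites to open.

76

Open {P2, P3}: assign each demand point to its cheapest open site.
  R-α→P3 32, R-β→P3 19, R-γ→P2 14
  detour distance 65, fixed 11 → total 76.
Compare {P1, P2, P3}: detour distance 65 + fixed 19 = 84.
Compare {P1, P3}: detour distance 76 + fixed 12 = 88.
Compare {P3}: detour distance 91 + fixed 4 = 95.
All other subsets cost ≥ 84. Minimum total cost: 76.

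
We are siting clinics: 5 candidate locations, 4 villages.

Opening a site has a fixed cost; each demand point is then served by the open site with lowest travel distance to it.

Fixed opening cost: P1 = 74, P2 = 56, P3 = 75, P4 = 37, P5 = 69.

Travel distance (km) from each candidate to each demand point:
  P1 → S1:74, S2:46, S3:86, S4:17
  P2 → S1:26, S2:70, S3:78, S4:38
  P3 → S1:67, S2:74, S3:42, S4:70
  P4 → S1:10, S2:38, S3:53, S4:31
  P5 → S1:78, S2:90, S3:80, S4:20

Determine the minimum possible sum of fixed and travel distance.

Open {P4}: assign each demand point to its cheapest open site.
  S1→P4 10, S2→P4 38, S3→P4 53, S4→P4 31
  travel distance 132, fixed 37 → total 169.
Compare {P2, P4}: travel distance 132 + fixed 93 = 225.
Compare {P4, P5}: travel distance 121 + fixed 106 = 227.
Compare {P1, P4}: travel distance 118 + fixed 111 = 229.
All other subsets cost ≥ 225. Minimum total cost: 169.

169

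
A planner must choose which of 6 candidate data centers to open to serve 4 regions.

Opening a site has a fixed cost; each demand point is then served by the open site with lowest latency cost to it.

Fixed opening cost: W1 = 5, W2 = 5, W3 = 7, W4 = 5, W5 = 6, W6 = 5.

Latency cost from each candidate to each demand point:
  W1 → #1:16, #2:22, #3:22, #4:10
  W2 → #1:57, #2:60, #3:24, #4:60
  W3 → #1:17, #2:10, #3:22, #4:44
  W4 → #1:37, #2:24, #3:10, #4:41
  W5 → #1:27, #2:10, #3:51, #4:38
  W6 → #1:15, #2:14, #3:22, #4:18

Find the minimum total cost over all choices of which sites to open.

Open {W1, W4, W5}: assign each demand point to its cheapest open site.
  #1→W1 16, #2→W5 10, #3→W4 10, #4→W1 10
  latency cost 46, fixed 16 → total 62.
Compare {W1, W3, W4}: latency cost 46 + fixed 17 = 63.
Compare {W1, W4, W6}: latency cost 49 + fixed 15 = 64.
Compare {W1, W4, W5, W6}: latency cost 45 + fixed 21 = 66.
All other subsets cost ≥ 63. Minimum total cost: 62.

62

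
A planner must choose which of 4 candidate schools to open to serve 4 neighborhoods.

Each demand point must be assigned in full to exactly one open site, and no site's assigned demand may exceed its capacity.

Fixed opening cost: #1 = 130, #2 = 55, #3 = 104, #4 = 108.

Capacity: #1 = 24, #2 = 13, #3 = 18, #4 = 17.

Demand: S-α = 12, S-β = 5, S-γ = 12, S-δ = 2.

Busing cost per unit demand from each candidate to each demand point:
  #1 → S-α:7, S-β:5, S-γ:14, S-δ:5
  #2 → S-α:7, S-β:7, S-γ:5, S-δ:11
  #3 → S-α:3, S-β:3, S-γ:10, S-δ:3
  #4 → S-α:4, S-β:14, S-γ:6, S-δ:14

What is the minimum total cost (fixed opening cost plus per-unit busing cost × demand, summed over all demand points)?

363

Open {#3, #4}; cheapest assignment that respects the capacities:
  #3 (cap 18, load 17): S-α, S-β — cost 12×3 + 5×3 = 51
  #4 (cap 17, load 14): S-γ, S-δ — cost 12×6 + 2×14 = 100
  Shipping 151, fixed 212 → total 363.
  Any other capacity-feasible assignment to {#3, #4} ships for at least 151.
Compare {#1, #2}: its best feasible assignment gives total 364.
Compare {#2, #3, #4}: its best feasible assignment gives total 396.
Every other set of open sites that can feasibly serve all demand totals ≥ 364 even under its best assignment. Minimum: 363.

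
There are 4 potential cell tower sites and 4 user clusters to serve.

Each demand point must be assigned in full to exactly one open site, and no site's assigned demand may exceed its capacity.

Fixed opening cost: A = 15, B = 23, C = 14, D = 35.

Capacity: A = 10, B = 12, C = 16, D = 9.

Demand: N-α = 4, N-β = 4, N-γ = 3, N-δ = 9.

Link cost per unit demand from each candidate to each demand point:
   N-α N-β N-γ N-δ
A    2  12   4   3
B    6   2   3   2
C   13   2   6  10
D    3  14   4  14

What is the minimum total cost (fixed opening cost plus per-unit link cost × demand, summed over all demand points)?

Open {A, B, C}; cheapest assignment that respects the capacities:
  A (cap 10, load 4): N-α — cost 4×2 = 8
  B (cap 12, load 12): N-γ, N-δ — cost 3×3 + 9×2 = 27
  C (cap 16, load 4): N-β — cost 4×2 = 8
  Shipping 43, fixed 52 → total 95.
  Any other capacity-feasible assignment to {A, B, C} ships for at least 43.
Compare {A, B}: its best feasible assignment gives total 106.
Compare {B, C, D}: its best feasible assignment gives total 119.
Every other set of open sites that can feasibly serve all demand totals ≥ 106 even under its best assignment. Minimum: 95.

95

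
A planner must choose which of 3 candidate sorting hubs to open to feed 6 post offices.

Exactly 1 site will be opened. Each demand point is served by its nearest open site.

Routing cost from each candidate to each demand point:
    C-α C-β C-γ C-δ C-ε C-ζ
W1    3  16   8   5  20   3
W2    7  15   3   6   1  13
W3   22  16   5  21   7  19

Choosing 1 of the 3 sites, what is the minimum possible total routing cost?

Open {W2}.
  C-α→W2 7, C-β→W2 15, C-γ→W2 3, C-δ→W2 6, C-ε→W2 1, C-ζ→W2 13  ⇒ total 45.
Compare {W1}: total 55.
Compare {W3}: total 90.

45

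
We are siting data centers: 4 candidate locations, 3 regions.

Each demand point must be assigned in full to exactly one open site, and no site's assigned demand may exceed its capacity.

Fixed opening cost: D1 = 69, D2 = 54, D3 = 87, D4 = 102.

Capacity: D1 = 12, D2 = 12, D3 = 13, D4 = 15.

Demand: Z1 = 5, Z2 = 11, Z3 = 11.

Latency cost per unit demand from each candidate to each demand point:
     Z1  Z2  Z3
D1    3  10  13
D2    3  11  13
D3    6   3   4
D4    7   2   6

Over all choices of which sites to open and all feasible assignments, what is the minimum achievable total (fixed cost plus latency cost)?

Open {D2, D3, D4}; cheapest assignment that respects the capacities:
  D2 (cap 12, load 5): Z1 — cost 5×3 = 15
  D3 (cap 13, load 11): Z3 — cost 11×4 = 44
  D4 (cap 15, load 11): Z2 — cost 11×2 = 22
  Shipping 81, fixed 243 → total 324.
  Any other capacity-feasible assignment to {D2, D3, D4} ships for at least 81.
Compare {D1, D3, D4}: its best feasible assignment gives total 339.
Compare {D1, D2, D3}: its best feasible assignment gives total 379.
Every other set of open sites that can feasibly serve all demand totals ≥ 339 even under its best assignment. Minimum: 324.

324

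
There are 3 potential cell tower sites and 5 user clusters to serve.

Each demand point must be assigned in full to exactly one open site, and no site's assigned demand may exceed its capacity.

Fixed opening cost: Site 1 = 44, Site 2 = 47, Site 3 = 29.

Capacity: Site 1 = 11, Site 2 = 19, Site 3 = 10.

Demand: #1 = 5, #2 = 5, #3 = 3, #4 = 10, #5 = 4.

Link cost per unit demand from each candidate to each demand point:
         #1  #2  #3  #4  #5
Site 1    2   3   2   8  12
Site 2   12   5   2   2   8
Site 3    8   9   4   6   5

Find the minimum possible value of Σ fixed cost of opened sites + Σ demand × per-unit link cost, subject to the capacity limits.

Open {Site 1, Site 2}; cheapest assignment that respects the capacities:
  Site 1 (cap 11, load 10): #1, #2 — cost 5×2 + 5×3 = 25
  Site 2 (cap 19, load 17): #3, #4, #5 — cost 3×2 + 10×2 + 4×8 = 58
  Shipping 83, fixed 91 → total 174.
  Any other capacity-feasible assignment to {Site 1, Site 2} ships for at least 83.
Compare {Site 2, Site 3}: its best feasible assignment gives total 187.
Compare {Site 1, Site 2, Site 3}: its best feasible assignment gives total 191.
Every other set of open sites that can feasibly serve all demand totals ≥ 187 even under its best assignment. Minimum: 174.

174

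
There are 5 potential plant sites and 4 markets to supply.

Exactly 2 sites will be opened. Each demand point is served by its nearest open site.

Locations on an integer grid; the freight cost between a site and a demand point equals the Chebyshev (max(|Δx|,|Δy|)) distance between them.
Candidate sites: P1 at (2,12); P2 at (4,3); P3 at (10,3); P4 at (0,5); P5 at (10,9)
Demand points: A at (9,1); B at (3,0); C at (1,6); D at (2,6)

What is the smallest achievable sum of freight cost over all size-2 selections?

Open {P3, P4}.
  A→P3 2, B→P4 5, C→P4 1, D→P4 2  ⇒ total 10.
Compare {P2, P3}: total 11.
Compare {P2, P4}: total 11.
No size-2 selection does better; minimum is 10.

10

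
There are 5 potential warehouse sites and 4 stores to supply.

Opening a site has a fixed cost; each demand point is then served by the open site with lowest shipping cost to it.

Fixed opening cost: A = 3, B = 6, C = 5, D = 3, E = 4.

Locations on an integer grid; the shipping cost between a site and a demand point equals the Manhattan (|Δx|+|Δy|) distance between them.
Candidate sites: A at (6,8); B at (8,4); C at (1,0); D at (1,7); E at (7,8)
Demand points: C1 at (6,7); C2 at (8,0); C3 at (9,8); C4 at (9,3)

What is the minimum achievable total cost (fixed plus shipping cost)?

Open {A, B}: assign each demand point to its cheapest open site.
  C1→A 1, C2→B 4, C3→A 3, C4→B 2
  shipping cost 10, fixed 9 → total 19.
Compare {B, E}: shipping cost 10 + fixed 10 = 20.
Compare {B}: shipping cost 16 + fixed 6 = 22.
Compare {A, B, D}: shipping cost 10 + fixed 12 = 22.
All other subsets cost ≥ 20. Minimum total cost: 19.

19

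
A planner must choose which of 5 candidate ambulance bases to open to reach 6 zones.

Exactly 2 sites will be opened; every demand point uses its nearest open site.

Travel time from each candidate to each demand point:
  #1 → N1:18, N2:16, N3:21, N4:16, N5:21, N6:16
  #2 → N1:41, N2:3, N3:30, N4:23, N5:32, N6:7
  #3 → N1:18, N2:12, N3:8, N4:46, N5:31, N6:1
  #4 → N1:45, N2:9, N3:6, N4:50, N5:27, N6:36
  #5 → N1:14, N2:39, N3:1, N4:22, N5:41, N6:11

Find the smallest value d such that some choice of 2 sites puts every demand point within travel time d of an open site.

Open {#1, #2}.
  Farthest demand point is N3 at travel time 21 (to #1); all others are ≤ 21.
With {#1, #3} the worst case is 21.
With {#1, #4} the worst case is 21.
No size-2 selection achieves below 21.

21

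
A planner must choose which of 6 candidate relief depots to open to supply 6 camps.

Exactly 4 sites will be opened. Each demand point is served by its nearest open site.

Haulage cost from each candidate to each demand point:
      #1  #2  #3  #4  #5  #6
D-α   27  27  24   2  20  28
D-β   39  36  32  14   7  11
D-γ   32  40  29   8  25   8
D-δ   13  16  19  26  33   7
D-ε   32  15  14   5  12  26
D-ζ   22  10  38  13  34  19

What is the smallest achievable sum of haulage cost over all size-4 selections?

56

Open {D-β, D-δ, D-ε, D-ζ}.
  #1→D-δ 13, #2→D-ζ 10, #3→D-ε 14, #4→D-ε 5, #5→D-β 7, #6→D-δ 7  ⇒ total 56.
Compare {D-α, D-β, D-δ, D-ε}: total 58.
Compare {D-α, D-β, D-δ, D-ζ}: total 58.
No size-4 selection does better; minimum is 56.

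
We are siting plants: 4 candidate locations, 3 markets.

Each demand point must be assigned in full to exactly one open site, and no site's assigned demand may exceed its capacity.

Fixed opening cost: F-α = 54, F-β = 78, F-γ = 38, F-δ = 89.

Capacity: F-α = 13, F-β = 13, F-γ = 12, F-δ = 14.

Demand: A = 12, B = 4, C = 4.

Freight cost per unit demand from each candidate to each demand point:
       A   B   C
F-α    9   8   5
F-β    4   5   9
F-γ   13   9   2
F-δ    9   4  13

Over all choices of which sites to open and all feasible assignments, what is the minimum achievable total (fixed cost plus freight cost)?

Open {F-β, F-γ}; cheapest assignment that respects the capacities:
  F-β (cap 13, load 12): A — cost 12×4 = 48
  F-γ (cap 12, load 8): B, C — cost 4×9 + 4×2 = 44
  Shipping 92, fixed 116 → total 208.
  Any other capacity-feasible assignment to {F-β, F-γ} ships for at least 92.
Compare {F-α, F-β}: its best feasible assignment gives total 232.
Compare {F-α, F-γ}: its best feasible assignment gives total 244.
Every other set of open sites that can feasibly serve all demand totals ≥ 232 even under its best assignment. Minimum: 208.

208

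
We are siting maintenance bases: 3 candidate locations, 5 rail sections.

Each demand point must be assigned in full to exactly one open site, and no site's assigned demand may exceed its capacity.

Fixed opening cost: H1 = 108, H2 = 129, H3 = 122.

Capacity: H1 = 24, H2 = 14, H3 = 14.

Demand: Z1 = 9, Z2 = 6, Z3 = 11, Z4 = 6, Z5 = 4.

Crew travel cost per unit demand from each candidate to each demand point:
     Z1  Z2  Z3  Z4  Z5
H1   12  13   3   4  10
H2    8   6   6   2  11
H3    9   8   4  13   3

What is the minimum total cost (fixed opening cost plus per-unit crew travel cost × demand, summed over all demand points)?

Open {H1, H3}; cheapest assignment that respects the capacities:
  H1 (cap 24, load 23): Z2, Z3, Z4 — cost 6×13 + 11×3 + 6×4 = 135
  H3 (cap 14, load 13): Z1, Z5 — cost 9×9 + 4×3 = 93
  Shipping 228, fixed 230 → total 458.
  Any other capacity-feasible assignment to {H1, H3} ships for at least 228.
Compare {H1, H2}: its best feasible assignment gives total 466.
Compare {H1, H2, H3}: its best feasible assignment gives total 533.
Every other set of open sites that can feasibly serve all demand totals ≥ 466 even under its best assignment. Minimum: 458.

458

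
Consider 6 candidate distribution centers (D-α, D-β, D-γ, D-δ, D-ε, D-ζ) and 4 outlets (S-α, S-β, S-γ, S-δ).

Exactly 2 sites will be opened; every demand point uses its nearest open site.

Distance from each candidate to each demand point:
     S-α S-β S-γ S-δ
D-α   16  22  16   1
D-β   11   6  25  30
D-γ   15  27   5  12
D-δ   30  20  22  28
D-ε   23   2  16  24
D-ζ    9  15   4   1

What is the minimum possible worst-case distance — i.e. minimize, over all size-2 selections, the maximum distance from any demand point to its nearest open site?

Open {D-β, D-ζ}.
  Farthest demand point is S-α at distance 9 (to D-ζ); all others are ≤ 9.
With {D-ε, D-ζ} the worst case is 9.
With {D-β, D-γ} the worst case is 12.
No size-2 selection achieves below 9.

9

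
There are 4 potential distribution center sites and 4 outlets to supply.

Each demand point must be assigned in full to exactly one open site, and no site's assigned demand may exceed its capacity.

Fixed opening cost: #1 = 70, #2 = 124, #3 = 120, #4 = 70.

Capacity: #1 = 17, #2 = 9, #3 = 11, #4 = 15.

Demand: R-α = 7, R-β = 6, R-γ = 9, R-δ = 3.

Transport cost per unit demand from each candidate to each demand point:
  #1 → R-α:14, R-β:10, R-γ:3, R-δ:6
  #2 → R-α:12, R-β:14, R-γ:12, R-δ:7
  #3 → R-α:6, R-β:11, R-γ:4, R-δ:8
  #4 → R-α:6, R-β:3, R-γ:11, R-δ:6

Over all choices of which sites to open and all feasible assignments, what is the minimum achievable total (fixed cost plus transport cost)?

245

Open {#1, #4}; cheapest assignment that respects the capacities:
  #1 (cap 17, load 12): R-γ, R-δ — cost 9×3 + 3×6 = 45
  #4 (cap 15, load 13): R-α, R-β — cost 7×6 + 6×3 = 60
  Shipping 105, fixed 140 → total 245.
  Any other capacity-feasible assignment to {#1, #4} ships for at least 105.
Compare {#1, #3}: its best feasible assignment gives total 343.
Compare {#1, #3, #4}: its best feasible assignment gives total 365.
Every other set of open sites that can feasibly serve all demand totals ≥ 343 even under its best assignment. Minimum: 245.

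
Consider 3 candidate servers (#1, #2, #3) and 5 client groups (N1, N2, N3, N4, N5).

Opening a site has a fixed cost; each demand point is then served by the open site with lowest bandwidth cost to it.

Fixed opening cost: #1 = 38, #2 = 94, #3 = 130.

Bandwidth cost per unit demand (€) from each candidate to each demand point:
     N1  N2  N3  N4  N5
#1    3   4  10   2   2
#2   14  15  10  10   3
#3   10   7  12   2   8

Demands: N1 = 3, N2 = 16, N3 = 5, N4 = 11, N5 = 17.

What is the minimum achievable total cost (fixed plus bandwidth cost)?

217

Open {#1}: assign each demand point to its cheapest open site.
  N1→#1 3×3=9, N2→#1 16×4=64, N3→#1 5×10=50, N4→#1 11×2=22, N5→#1 17×2=34
  bandwidth cost 179, fixed 38 → total 217.
Compare {#1, #2}: bandwidth cost 179 + fixed 132 = 311.
Compare {#1, #3}: bandwidth cost 179 + fixed 168 = 347.
Compare {#1, #2, #3}: bandwidth cost 179 + fixed 262 = 441.
All other subsets cost ≥ 311. Minimum total cost: 217.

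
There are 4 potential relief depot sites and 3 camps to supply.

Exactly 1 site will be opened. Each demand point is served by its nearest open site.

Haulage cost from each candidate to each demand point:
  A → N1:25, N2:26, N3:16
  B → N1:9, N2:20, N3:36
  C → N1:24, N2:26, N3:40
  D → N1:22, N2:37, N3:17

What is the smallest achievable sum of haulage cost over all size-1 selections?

65

Open {B}.
  N1→B 9, N2→B 20, N3→B 36  ⇒ total 65.
Compare {A}: total 67.
Compare {D}: total 76.
No size-1 selection does better; minimum is 65.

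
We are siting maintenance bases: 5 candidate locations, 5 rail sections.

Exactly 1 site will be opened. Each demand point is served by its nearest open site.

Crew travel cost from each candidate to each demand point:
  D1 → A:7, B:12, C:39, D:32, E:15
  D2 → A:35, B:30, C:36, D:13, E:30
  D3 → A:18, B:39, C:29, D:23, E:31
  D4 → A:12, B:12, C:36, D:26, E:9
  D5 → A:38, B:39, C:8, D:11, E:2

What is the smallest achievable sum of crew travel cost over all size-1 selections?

Open {D4}.
  A→D4 12, B→D4 12, C→D4 36, D→D4 26, E→D4 9  ⇒ total 95.
Compare {D5}: total 98.
Compare {D1}: total 105.
No size-1 selection does better; minimum is 95.

95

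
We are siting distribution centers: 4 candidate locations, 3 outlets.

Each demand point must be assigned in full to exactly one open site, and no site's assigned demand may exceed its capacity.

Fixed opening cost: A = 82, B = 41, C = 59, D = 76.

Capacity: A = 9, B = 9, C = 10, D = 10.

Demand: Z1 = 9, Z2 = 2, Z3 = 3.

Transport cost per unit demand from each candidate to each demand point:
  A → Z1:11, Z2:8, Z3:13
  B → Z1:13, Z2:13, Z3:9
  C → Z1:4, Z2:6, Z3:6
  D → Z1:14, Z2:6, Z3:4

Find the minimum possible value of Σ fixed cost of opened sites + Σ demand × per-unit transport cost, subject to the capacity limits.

189

Open {B, C}; cheapest assignment that respects the capacities:
  B (cap 9, load 5): Z2, Z3 — cost 2×13 + 3×9 = 53
  C (cap 10, load 9): Z1 — cost 9×4 = 36
  Shipping 89, fixed 100 → total 189.
  Any other capacity-feasible assignment to {B, C} ships for at least 89.
Compare {C, D}: its best feasible assignment gives total 195.
Compare {A, C}: its best feasible assignment gives total 232.
Every other set of open sites that can feasibly serve all demand totals ≥ 195 even under its best assignment. Minimum: 189.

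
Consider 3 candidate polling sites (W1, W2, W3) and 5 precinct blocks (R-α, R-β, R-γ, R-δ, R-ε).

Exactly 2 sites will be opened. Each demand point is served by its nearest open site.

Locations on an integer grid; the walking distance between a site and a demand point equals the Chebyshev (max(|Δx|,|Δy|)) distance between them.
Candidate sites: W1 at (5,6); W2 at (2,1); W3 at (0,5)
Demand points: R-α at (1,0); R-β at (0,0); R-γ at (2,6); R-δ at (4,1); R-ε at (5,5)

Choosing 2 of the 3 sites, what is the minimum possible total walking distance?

Open {W1, W2}.
  R-α→W2 1, R-β→W2 2, R-γ→W1 3, R-δ→W2 2, R-ε→W1 1  ⇒ total 9.
Compare {W2, W3}: total 11.
Compare {W1, W3}: total 17.

9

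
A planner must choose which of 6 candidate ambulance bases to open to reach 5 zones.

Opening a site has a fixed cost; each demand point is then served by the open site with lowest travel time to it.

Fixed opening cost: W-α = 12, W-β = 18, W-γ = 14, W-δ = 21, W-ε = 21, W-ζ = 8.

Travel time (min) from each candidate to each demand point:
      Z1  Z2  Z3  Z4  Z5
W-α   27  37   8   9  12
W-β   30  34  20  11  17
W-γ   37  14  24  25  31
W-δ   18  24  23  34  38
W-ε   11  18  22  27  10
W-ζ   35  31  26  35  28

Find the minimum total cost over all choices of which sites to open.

89

Open {W-α, W-ε}: assign each demand point to its cheapest open site.
  Z1→W-ε 11, Z2→W-ε 18, Z3→W-α 8, Z4→W-α 9, Z5→W-ε 10
  travel time 56, fixed 33 → total 89.
Compare {W-α, W-γ}: travel time 70 + fixed 26 = 96.
Compare {W-α, W-ε, W-ζ}: travel time 56 + fixed 41 = 97.
Compare {W-α, W-γ, W-ε}: travel time 52 + fixed 47 = 99.
All other subsets cost ≥ 96. Minimum total cost: 89.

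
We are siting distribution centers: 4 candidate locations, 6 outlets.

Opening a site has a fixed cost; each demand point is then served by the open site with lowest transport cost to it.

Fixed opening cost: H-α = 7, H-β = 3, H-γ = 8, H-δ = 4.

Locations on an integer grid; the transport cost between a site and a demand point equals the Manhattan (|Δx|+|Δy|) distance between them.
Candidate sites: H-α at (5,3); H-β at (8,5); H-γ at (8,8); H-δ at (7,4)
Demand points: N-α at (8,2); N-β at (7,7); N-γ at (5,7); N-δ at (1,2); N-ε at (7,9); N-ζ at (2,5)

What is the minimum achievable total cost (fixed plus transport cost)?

34

Open {H-δ}: assign each demand point to its cheapest open site.
  N-α→H-δ 3, N-β→H-δ 3, N-γ→H-δ 5, N-δ→H-δ 8, N-ε→H-δ 5, N-ζ→H-δ 6
  transport cost 30, fixed 4 → total 34.
Compare {H-β}: transport cost 32 + fixed 3 = 35.
Compare {H-α, H-β}: transport cost 25 + fixed 10 = 35.
Compare {H-α, H-δ}: transport cost 25 + fixed 11 = 36.
All other subsets cost ≥ 35. Minimum total cost: 34.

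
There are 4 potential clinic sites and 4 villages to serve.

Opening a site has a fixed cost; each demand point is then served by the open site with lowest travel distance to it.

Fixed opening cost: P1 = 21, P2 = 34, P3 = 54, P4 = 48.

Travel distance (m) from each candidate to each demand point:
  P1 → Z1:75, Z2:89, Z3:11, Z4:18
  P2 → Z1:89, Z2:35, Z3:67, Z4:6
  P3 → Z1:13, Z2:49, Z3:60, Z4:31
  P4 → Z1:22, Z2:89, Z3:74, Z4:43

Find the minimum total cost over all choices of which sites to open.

166

Open {P1, P3}: assign each demand point to its cheapest open site.
  Z1→P3 13, Z2→P3 49, Z3→P1 11, Z4→P1 18
  travel distance 91, fixed 75 → total 166.
Compare {P1, P2, P3}: travel distance 65 + fixed 109 = 174.
Compare {P1, P2, P4}: travel distance 74 + fixed 103 = 177.
Compare {P1, P2}: travel distance 127 + fixed 55 = 182.
All other subsets cost ≥ 174. Minimum total cost: 166.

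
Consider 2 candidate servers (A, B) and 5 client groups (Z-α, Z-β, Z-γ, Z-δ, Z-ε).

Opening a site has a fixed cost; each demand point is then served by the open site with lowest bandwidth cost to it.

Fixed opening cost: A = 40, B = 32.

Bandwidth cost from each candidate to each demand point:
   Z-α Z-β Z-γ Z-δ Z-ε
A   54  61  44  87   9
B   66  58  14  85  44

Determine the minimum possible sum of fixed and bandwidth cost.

292

Open {A, B}: assign each demand point to its cheapest open site.
  Z-α→A 54, Z-β→B 58, Z-γ→B 14, Z-δ→B 85, Z-ε→A 9
  bandwidth cost 220, fixed 72 → total 292.
Compare {A}: bandwidth cost 255 + fixed 40 = 295.
Compare {B}: bandwidth cost 267 + fixed 32 = 299.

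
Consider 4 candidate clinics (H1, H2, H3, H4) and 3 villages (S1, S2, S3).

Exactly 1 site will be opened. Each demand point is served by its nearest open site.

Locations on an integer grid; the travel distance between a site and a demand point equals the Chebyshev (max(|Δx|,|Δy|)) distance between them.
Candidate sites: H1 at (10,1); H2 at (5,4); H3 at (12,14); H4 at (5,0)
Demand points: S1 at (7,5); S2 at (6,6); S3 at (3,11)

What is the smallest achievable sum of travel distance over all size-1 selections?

Open {H2}.
  S1→H2 2, S2→H2 2, S3→H2 7  ⇒ total 11.
Compare {H1}: total 19.
Compare {H4}: total 22.
No size-1 selection does better; minimum is 11.

11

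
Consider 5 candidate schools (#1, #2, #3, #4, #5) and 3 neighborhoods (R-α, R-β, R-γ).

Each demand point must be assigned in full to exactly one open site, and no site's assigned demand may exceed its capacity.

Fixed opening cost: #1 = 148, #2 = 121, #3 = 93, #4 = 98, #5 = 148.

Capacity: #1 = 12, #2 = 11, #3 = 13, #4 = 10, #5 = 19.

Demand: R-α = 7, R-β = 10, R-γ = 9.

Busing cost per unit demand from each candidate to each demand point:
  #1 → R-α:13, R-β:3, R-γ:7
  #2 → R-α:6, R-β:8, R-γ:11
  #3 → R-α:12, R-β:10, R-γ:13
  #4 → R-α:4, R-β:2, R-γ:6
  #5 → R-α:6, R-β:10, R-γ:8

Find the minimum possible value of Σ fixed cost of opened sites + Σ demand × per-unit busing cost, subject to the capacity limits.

380

Open {#4, #5}; cheapest assignment that respects the capacities:
  #4 (cap 10, load 10): R-β — cost 10×2 = 20
  #5 (cap 19, load 16): R-α, R-γ — cost 7×6 + 9×8 = 114
  Shipping 134, fixed 246 → total 380.
  Any other capacity-feasible assignment to {#4, #5} ships for at least 134.
Compare {#1, #5}: its best feasible assignment gives total 440.
Compare {#3, #5}: its best feasible assignment gives total 455.
Every other set of open sites that can feasibly serve all demand totals ≥ 440 even under its best assignment. Minimum: 380.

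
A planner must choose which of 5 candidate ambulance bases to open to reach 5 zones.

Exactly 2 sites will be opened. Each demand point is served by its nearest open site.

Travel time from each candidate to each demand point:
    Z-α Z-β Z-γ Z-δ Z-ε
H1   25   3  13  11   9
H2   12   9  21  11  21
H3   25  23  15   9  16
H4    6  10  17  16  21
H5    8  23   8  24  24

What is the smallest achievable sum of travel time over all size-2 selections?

Open {H1, H5}.
  Z-α→H5 8, Z-β→H1 3, Z-γ→H5 8, Z-δ→H1 11, Z-ε→H1 9  ⇒ total 39.
Compare {H1, H4}: total 42.
Compare {H1, H2}: total 48.
No size-2 selection does better; minimum is 39.

39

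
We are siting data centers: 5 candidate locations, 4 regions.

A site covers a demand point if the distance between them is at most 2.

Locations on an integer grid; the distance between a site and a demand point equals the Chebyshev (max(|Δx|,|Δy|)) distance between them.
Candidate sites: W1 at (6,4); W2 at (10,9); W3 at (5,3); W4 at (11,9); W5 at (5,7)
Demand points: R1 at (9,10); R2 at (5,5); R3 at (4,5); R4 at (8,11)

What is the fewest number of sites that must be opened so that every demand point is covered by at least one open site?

2

Coverage sets (demand points within 2 of each site):
  W1: {R2, R3}
  W2: {R1, R4}
  W3: {R2, R3}
  W4: {R1}
  W5: {R2, R3}
No single site covers all 4 demand points.
But {W1, W2} covers everything, so the minimum is 2.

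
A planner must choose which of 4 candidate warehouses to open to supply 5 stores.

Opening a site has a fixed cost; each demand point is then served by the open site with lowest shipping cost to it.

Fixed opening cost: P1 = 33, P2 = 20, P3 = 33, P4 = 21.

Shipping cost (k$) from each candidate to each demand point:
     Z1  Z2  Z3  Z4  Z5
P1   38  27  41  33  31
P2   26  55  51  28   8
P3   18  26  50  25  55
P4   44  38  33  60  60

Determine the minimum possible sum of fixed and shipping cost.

Open {P2, P4}: assign each demand point to its cheapest open site.
  Z1→P2 26, Z2→P4 38, Z3→P4 33, Z4→P2 28, Z5→P2 8
  shipping cost 133, fixed 41 → total 174.
Compare {P2, P3}: shipping cost 127 + fixed 53 = 180.
Compare {P1, P2}: shipping cost 130 + fixed 53 = 183.
Compare {P2, P3, P4}: shipping cost 110 + fixed 74 = 184.
All other subsets cost ≥ 180. Minimum total cost: 174.

174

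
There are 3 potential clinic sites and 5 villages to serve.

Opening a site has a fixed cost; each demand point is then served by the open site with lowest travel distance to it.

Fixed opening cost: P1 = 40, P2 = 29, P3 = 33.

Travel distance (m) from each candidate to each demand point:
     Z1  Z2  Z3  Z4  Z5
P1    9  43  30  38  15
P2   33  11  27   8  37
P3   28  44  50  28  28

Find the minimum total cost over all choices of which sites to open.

Open {P1, P2}: assign each demand point to its cheapest open site.
  Z1→P1 9, Z2→P2 11, Z3→P2 27, Z4→P2 8, Z5→P1 15
  travel distance 70, fixed 69 → total 139.
Compare {P2}: travel distance 116 + fixed 29 = 145.
Compare {P2, P3}: travel distance 102 + fixed 62 = 164.
Compare {P1, P2, P3}: travel distance 70 + fixed 102 = 172.
All other subsets cost ≥ 145. Minimum total cost: 139.

139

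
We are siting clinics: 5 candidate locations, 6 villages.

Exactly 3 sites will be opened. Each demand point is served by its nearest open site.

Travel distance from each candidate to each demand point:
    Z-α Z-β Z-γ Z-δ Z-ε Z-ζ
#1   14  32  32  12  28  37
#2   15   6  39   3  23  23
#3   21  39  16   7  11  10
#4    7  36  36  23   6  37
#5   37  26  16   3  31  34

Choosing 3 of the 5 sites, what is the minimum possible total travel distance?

Open {#2, #3, #4}.
  Z-α→#4 7, Z-β→#2 6, Z-γ→#3 16, Z-δ→#2 3, Z-ε→#4 6, Z-ζ→#3 10  ⇒ total 48.
Compare {#1, #2, #3}: total 60.
Compare {#2, #3, #5}: total 61.
No size-3 selection does better; minimum is 48.

48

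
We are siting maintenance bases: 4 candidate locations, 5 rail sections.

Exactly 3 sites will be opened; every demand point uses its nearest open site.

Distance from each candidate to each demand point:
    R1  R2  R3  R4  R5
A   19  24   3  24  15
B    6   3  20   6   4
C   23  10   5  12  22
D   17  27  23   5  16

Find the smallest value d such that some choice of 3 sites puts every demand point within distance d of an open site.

6

Open {A, B, C}.
  Farthest demand point is R1 at distance 6 (to B); all others are ≤ 6.
With {A, B, D} the worst case is 6.
With {B, C, D} the worst case is 6.
No size-3 selection achieves below 6.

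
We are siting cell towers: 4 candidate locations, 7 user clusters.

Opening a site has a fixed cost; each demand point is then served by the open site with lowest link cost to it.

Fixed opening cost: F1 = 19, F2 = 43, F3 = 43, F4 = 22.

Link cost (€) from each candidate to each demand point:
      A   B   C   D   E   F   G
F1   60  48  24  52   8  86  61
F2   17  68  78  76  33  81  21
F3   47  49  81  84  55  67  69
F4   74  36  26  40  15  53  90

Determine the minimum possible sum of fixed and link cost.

Open {F2, F4}: assign each demand point to its cheapest open site.
  A→F2 17, B→F4 36, C→F4 26, D→F4 40, E→F4 15, F→F4 53, G→F2 21
  link cost 208, fixed 65 → total 273.
Compare {F1, F2, F4}: link cost 199 + fixed 84 = 283.
Compare {F1, F2}: link cost 251 + fixed 62 = 313.
Compare {F2, F3, F4}: link cost 208 + fixed 108 = 316.
All other subsets cost ≥ 283. Minimum total cost: 273.

273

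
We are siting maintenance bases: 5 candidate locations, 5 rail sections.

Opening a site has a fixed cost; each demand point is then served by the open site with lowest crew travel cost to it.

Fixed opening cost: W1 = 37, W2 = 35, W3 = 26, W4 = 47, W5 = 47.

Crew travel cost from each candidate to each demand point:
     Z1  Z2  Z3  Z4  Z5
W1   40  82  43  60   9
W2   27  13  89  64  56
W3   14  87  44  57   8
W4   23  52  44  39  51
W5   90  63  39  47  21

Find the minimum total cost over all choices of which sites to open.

197

Open {W2, W3}: assign each demand point to its cheapest open site.
  Z1→W3 14, Z2→W2 13, Z3→W3 44, Z4→W3 57, Z5→W3 8
  crew travel cost 136, fixed 61 → total 197.
Compare {W1, W2}: crew travel cost 152 + fixed 72 = 224.
Compare {W2, W3, W4}: crew travel cost 118 + fixed 108 = 226.
Compare {W2, W5}: crew travel cost 147 + fixed 82 = 229.
All other subsets cost ≥ 224. Minimum total cost: 197.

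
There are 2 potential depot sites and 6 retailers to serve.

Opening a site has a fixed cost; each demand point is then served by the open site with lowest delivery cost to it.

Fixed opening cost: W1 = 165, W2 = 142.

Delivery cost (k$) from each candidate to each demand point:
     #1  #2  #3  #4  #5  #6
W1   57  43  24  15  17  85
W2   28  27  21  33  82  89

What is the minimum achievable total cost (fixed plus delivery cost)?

406

Open {W1}: assign each demand point to its cheapest open site.
  #1→W1 57, #2→W1 43, #3→W1 24, #4→W1 15, #5→W1 17, #6→W1 85
  delivery cost 241, fixed 165 → total 406.
Compare {W2}: delivery cost 280 + fixed 142 = 422.
Compare {W1, W2}: delivery cost 193 + fixed 307 = 500.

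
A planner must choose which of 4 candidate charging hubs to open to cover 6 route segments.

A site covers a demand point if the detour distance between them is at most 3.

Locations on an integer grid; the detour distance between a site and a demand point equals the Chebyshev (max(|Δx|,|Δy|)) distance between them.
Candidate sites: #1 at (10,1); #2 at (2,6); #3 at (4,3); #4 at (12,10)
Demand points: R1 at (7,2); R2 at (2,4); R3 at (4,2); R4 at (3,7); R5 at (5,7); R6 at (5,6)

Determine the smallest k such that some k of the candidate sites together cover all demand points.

Coverage sets (demand points within 3 of each site):
  #1: {R1}
  #2: {R2, R4, R5, R6}
  #3: {R1, R2, R3, R6}
  #4: {}
No single site covers all 6 demand points.
But {#2, #3} covers everything, so the minimum is 2.

2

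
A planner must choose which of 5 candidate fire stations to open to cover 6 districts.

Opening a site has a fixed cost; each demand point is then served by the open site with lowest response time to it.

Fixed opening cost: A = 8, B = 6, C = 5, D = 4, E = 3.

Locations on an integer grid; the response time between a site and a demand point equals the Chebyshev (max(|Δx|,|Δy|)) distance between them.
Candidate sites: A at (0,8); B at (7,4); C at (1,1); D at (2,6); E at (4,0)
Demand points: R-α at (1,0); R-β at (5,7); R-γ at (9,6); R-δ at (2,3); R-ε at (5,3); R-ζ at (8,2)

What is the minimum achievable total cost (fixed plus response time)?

Open {B, C}: assign each demand point to its cheapest open site.
  R-α→C 1, R-β→B 3, R-γ→B 2, R-δ→C 2, R-ε→B 2, R-ζ→B 2
  response time 12, fixed 11 → total 23.
Compare {B, E}: response time 15 + fixed 9 = 24.
Compare {B}: response time 20 + fixed 6 = 26.
Compare {B, C, E}: response time 12 + fixed 14 = 26.
All other subsets cost ≥ 24. Minimum total cost: 23.

23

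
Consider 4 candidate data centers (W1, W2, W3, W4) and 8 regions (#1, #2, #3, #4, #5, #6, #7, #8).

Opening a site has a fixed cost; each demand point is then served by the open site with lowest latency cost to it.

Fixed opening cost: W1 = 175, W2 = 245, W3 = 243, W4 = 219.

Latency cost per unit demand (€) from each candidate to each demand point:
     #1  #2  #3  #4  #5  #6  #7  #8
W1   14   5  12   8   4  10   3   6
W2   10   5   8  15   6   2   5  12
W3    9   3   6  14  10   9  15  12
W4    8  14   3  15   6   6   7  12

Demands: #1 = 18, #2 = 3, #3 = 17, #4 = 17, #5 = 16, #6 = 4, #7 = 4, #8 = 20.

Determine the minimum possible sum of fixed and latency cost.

Open {W1, W4}: assign each demand point to its cheapest open site.
  #1→W4 18×8=144, #2→W1 3×5=15, #3→W4 17×3=51, #4→W1 17×8=136, #5→W1 16×4=64, #6→W4 4×6=24, #7→W1 4×3=12, #8→W1 20×6=120
  latency cost 566, fixed 394 → total 960.
Compare {W1}: latency cost 843 + fixed 175 = 1018.
Compare {W1, W3}: latency cost 641 + fixed 418 = 1059.
Compare {W1, W2}: latency cost 671 + fixed 420 = 1091.
All other subsets cost ≥ 1018. Minimum total cost: 960.

960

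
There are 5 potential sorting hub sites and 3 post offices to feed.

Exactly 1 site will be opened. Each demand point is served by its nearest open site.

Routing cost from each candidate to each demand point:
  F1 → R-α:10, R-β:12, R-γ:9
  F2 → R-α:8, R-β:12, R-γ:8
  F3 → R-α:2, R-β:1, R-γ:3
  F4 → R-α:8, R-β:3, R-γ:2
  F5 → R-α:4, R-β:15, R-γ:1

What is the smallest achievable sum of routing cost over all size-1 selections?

6

Open {F3}.
  R-α→F3 2, R-β→F3 1, R-γ→F3 3  ⇒ total 6.
Compare {F4}: total 13.
Compare {F5}: total 20.
No size-1 selection does better; minimum is 6.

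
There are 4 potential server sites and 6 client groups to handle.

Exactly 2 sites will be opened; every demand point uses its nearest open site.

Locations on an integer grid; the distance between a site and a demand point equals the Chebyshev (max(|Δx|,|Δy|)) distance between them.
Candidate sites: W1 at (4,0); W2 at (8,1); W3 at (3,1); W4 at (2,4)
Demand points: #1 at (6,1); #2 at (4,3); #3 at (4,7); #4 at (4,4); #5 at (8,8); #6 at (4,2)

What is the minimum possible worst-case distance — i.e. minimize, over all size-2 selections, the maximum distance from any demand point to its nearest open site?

6

Open {W1, W4}.
  Farthest demand point is #5 at distance 6 (to W4); all others are ≤ 6.
With {W2, W4} the worst case is 6.
With {W3, W4} the worst case is 6.
No size-2 selection achieves below 6.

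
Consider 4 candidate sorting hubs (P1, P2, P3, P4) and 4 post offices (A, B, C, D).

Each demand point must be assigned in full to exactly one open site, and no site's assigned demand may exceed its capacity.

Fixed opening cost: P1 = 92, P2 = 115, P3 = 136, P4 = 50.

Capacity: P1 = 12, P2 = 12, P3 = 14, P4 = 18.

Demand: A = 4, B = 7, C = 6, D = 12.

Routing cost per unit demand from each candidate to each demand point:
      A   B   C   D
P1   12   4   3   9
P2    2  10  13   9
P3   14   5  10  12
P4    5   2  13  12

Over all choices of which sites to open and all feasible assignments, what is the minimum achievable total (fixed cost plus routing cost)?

362

Open {P1, P4}; cheapest assignment that respects the capacities:
  P1 (cap 12, load 12): D — cost 12×9 = 108
  P4 (cap 18, load 17): A, B, C — cost 4×5 + 7×2 + 6×13 = 112
  Shipping 220, fixed 142 → total 362.
  Any other capacity-feasible assignment to {P1, P4} ships for at least 220.
Compare {P2, P4}: its best feasible assignment gives total 385.
Compare {P1, P2, P4}: its best feasible assignment gives total 417.
Every other set of open sites that can feasibly serve all demand totals ≥ 385 even under its best assignment. Minimum: 362.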